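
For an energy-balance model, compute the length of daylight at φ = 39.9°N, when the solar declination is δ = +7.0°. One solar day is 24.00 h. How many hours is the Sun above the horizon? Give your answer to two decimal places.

cos H₀ = −tan φ · tan δ = −tan(+39.9°) × tan(+7.000°) = -0.1027, so H₀ = 1.6736 rad = 95.89°.
Daylight = 2H₀/(2π) × 24.00 h = (1.6736/π) × 24.00 = 12.79 h.

12.79 h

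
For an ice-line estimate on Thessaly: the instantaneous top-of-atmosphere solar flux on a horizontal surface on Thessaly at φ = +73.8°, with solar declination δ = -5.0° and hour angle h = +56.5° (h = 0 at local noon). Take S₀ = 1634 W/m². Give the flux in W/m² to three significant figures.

cos θ_z = sin φ sin δ + cos φ cos δ cos h = -0.083695 + 0.153400 = 0.069705.
Flux = S₀ · cos θ_z = 1634 × 0.069705 = 113.9 W/m².

114 W/m²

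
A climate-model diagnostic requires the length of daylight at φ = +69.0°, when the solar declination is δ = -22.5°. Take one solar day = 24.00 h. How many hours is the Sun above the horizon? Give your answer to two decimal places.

0.00 h

cos H₀ = −tan φ · tan δ = 1.0791 ≥ 1, so the Sun never rises (polar night) and H₀ = 0.
Daylight = 2H₀/(2π) × 24.00 h = (0.0000/π) × 24.00 = 0.00 h.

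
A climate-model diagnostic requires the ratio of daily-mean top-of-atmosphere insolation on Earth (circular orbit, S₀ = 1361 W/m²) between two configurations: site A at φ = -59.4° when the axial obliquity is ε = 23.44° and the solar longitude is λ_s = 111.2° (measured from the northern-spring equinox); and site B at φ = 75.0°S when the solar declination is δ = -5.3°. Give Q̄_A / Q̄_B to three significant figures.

— Configuration A (φ=-59.4°):
Solar declination: sin δ = sin ε · sin λ_s = sin 23.44° × sin 111.2° = 0.37087, so δ = +21.769°.
cos H₀ = −tan(-59.4°) tan(+21.769°) = 0.6753, H₀ = 0.8295 rad.
Bracket: H₀ sin φ sin δ + cos φ cos δ sin H₀ = 0.8295×-0.86074×0.37087 + 0.50904×0.92869×0.73758 = -0.264795 + 0.348684 = 0.083889.
Q̄ = (S₀/π) × [bracket] = (1361/π) × 0.083889 = 36.342 W/m².
— Configuration B (φ=-75.0°):
cos H₀ = −tan(-75.0°) tan(-5.300°) = -0.3462, H₀ = 1.9243 rad.
Bracket: H₀ sin φ sin δ + cos φ cos δ sin H₀ = 1.9243×-0.96593×-0.09237 + 0.25882×0.99572×0.93816 = 0.171692 + 0.241775 = 0.413467.
Q̄ = (S₀/π) × [bracket] = (1361/π) × 0.413467 = 179.12 W/m².
Ratio Q̄_A / Q̄_B = 36.342 / 179.12 = 0.2029.

Q̄_A / Q̄_B ≈ 0.203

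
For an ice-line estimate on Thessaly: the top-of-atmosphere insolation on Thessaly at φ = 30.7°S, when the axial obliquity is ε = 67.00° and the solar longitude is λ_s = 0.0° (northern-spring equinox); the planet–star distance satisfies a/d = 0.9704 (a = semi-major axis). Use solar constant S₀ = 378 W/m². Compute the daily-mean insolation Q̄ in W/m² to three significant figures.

Solar declination: sin δ = sin ε · sin λ_s = sin 67.00° × sin 0.0° = 0.00000, so δ = +0.000°.
cos H₀ = −tan(-30.7°) tan(+0.000°) = 0.0000, H₀ = 1.5708 rad.
Bracket: H₀ sin φ sin δ + cos φ cos δ sin H₀ = 1.5708×-0.51054×0.00000 + 0.85985×1.00000×1.00000 = -0.000000 + 0.859850 = 0.859850.
Inverse-square distance factor (a/d)² = 0.9704² = 0.941676.
Q̄ = (S₀/π) × 0.941676 × [bracket] = (378/π) × 0.941676 × 0.859850 = 97.42 W/m².

Q̄ ≈ 97.4 W/m²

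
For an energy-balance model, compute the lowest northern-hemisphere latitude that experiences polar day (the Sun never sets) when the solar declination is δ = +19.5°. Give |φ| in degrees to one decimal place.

|φ| = 70.5°

Polar day requires cos H₀ = −tan φ tan δ ≤ −1, i.e. tan φ tan δ ≥ 1.
The boundary is |tan φ| · |tan δ| = 1, so |φ| = 90° − |δ| = 90° − 19.5° = 70.5° in the northern hemisphere.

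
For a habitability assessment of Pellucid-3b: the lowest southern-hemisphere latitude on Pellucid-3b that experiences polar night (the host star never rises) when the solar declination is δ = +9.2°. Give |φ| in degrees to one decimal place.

|φ| = 80.8°

Polar night requires cos H₀ = −tan φ tan δ ≥ 1, i.e. tan φ tan δ ≤ −1.
The boundary is |tan φ| · |tan δ| = 1, so |φ| = 90° − |δ| = 90° − 9.2° = 80.8° in the southern hemisphere.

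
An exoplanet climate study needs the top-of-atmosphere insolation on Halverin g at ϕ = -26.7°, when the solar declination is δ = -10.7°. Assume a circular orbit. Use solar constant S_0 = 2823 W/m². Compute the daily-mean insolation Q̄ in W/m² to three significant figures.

cos h₀ = −tan(-26.7°) tan(-10.700°) = -0.0950, h₀ = 1.6660 rad.
Bracket: h₀ sin ϕ sin δ + cos ϕ cos δ sin h₀ = 1.6660×-0.44932×-0.18567 + 0.89337×0.98261×0.99547 = 0.138986 + 0.873858 = 1.012844.
Q̄ = (S_0/π) × [bracket] = (2823/π) × 1.012844 = 910.1 W/m².

Q̄ ≈ 910 W/m²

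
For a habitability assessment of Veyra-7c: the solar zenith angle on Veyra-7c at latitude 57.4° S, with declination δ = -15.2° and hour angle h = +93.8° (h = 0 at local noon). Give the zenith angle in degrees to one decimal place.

θ_z = 79.3°

cos θ_z = sin φ sin δ + cos φ cos δ cos h = 0.220882 + -0.034457 = 0.186425.
θ_z = arccos(0.186425) = 79.3°.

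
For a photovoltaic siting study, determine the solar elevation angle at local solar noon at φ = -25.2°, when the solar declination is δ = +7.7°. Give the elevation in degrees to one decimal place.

At local noon the hour angle is zero, so the zenith angle equals |φ − δ| = |-25.2° − (+7.700°)| = 32.900°.
Elevation = 90° − 32.900° = 57.1°.

57.1°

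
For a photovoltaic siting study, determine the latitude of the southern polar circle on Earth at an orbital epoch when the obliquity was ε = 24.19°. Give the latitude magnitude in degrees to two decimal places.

65.81°

The polar circle is the lowest latitude that experiences at least one full rotation of continuous darkness at the northern-summer solstice; it lies at |φ| = 90° − ε = 90° − 24.19° = 65.81°.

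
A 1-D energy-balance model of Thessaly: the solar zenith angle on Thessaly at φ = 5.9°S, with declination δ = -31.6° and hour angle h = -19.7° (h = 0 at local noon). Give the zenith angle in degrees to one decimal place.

θ_z = 31.6°

cos θ_z = sin φ sin δ + cos φ cos δ cos h = 0.053862 + 0.797628 = 0.851490.
θ_z = arccos(0.851490) = 31.6°.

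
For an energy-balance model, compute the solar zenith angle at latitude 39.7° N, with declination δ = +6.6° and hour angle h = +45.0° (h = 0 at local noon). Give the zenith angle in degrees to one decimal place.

θ_z = 52.1°

cos θ_z = sin ϕ sin δ + cos ϕ cos δ cos h = 0.073418 + 0.540442 = 0.613860.
θ_z = arccos(0.613860) = 52.1°.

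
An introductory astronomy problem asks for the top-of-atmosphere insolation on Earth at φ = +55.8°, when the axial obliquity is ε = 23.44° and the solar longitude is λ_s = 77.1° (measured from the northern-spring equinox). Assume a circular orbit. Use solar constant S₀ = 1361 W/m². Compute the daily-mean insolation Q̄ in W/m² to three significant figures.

Solar declination: sin δ = sin ε · sin λ_s = sin 23.44° × sin 77.1° = 0.38775, so δ = +22.814°.
cos H₀ = −tan(+55.8°) tan(+22.814°) = -0.6190, H₀ = 2.2382 rad.
Bracket: H₀ sin φ sin δ + cos φ cos δ sin H₀ = 2.2382×0.82708×0.38775 + 0.56208×0.92177×0.78541 = 0.717791 + 0.406928 = 1.124719.
Q̄ = (S₀/π) × [bracket] = (1361/π) × 1.124719 = 487.3 W/m².

Q̄ ≈ 487 W/m²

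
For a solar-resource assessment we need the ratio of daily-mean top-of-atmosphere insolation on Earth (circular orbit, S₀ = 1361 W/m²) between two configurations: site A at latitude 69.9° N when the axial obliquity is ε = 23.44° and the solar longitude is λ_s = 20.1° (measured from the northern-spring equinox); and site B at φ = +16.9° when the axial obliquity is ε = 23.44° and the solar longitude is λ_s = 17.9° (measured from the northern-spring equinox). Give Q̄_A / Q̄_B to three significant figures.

— Configuration A (φ=+69.9°):
Solar declination: sin δ = sin ε · sin λ_s = sin 23.44° × sin 20.1° = 0.13670, so δ = +7.857°.
cos H₀ = −tan(+69.9°) tan(+7.857°) = -0.3771, H₀ = 1.9575 rad.
Bracket: H₀ sin φ sin δ + cos φ cos δ sin H₀ = 1.9575×0.93909×0.13670 + 0.34366×0.99061×0.92617 = 0.251291 + 0.315299 = 0.566590.
Q̄ = (S₀/π) × [bracket] = (1361/π) × 0.566590 = 245.46 W/m².
— Configuration B (φ=+16.9°):
Solar declination: sin δ = sin ε · sin λ_s = sin 23.44° × sin 17.9° = 0.12226, so δ = +7.023°.
cos H₀ = −tan(+16.9°) tan(+7.023°) = -0.0374, H₀ = 1.6082 rad.
Bracket: H₀ sin φ sin δ + cos φ cos δ sin H₀ = 1.6082×0.29070×0.12226 + 0.95681×0.99250×0.99930 = 0.057157 + 0.948969 = 1.006126.
Q̄ = (S₀/π) × [bracket] = (1361/π) × 1.006126 = 435.87 W/m².
Ratio Q̄_A / Q̄_B = 245.46 / 435.87 = 0.5631.

Q̄_A / Q̄_B ≈ 0.563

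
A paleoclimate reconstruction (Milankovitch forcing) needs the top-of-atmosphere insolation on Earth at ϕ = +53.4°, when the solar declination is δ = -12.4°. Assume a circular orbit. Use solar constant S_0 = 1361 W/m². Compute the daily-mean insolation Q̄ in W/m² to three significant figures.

cos h₀ = −tan(+53.4°) tan(-12.400°) = 0.2960, h₀ = 1.2702 rad.
Bracket: h₀ sin ϕ sin δ + cos ϕ cos δ sin h₀ = 1.2702×0.80282×-0.21474 + 0.59622×0.97667×0.95517 = -0.218979 + 0.556205 = 0.337226.
Q̄ = (S_0/π) × [bracket] = (1361/π) × 0.337226 = 146.1 W/m².

Q̄ ≈ 146 W/m²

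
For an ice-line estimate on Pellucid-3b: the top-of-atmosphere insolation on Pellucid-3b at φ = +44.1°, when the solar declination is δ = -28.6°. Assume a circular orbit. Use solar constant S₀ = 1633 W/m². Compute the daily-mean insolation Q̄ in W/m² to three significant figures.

cos H₀ = −tan(+44.1°) tan(-28.600°) = 0.5284, H₀ = 1.0141 rad.
Bracket: H₀ sin φ sin δ + cos φ cos δ sin H₀ = 1.0141×0.69591×-0.47869 + 0.71813×0.87798×0.84902 = -0.337822 + 0.535310 = 0.197488.
Q̄ = (S₀/π) × [bracket] = (1633/π) × 0.197488 = 102.7 W/m².

Q̄ ≈ 103 W/m²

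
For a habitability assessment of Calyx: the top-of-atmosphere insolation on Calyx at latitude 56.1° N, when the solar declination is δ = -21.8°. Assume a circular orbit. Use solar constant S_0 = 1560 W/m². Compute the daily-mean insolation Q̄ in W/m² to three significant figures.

cos h₀ = −tan(+56.1°) tan(-21.800°) = 0.5952, h₀ = 0.9333 rad.
Bracket: h₀ sin ϕ sin δ + cos ϕ cos δ sin h₀ = 0.9333×0.83001×-0.37137 + 0.55775×0.92849×0.80356 = -0.287681 + 0.416136 = 0.128455.
Q̄ = (S_0/π) × [bracket] = (1560/π) × 0.128455 = 63.79 W/m².

Q̄ ≈ 63.8 W/m²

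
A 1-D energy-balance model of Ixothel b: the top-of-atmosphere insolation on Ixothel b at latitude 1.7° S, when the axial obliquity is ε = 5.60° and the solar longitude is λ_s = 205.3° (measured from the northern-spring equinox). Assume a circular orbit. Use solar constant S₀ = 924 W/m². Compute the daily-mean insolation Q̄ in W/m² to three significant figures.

Solar declination: sin δ = sin ε · sin λ_s = sin 5.60° × sin 205.3° = -0.04170, so δ = -2.390°.
cos H₀ = −tan(-1.7°) tan(-2.390°) = -0.0012, H₀ = 1.5720 rad.
Bracket: H₀ sin φ sin δ + cos φ cos δ sin H₀ = 1.5720×-0.02967×-0.04170 + 0.99956×0.99913×1.00000 = 0.001945 + 0.998690 = 1.000635.
Q̄ = (S₀/π) × [bracket] = (924/π) × 1.000635 = 294.3 W/m².

Q̄ ≈ 294 W/m²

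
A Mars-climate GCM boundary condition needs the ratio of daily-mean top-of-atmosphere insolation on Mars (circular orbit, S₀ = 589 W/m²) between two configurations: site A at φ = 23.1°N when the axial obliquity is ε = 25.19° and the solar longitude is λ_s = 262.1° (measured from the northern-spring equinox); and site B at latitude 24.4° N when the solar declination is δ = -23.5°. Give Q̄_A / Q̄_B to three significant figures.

— Configuration A (φ=+23.1°):
Solar declination: sin δ = sin ε · sin λ_s = sin 25.19° × sin 262.1° = -0.42158, so δ = -24.935°.
cos H₀ = −tan(+23.1°) tan(-24.935°) = 0.1983, H₀ = 1.3712 rad.
Bracket: H₀ sin φ sin δ + cos φ cos δ sin H₀ = 1.3712×0.39234×-0.42158 + 0.91982×0.90679×0.98014 = -0.226800 + 0.817519 = 0.590719.
Q̄ = (S₀/π) × [bracket] = (589/π) × 0.590719 = 110.75 W/m².
— Configuration B (φ=+24.4°):
cos H₀ = −tan(+24.4°) tan(-23.500°) = 0.1972, H₀ = 1.3723 rad.
Bracket: H₀ sin φ sin δ + cos φ cos δ sin H₀ = 1.3723×0.41310×-0.39875 + 0.91068×0.91706×0.98036 = -0.226050 + 0.818746 = 0.592696.
Q̄ = (S₀/π) × [bracket] = (589/π) × 0.592696 = 111.12 W/m².
Ratio Q̄_A / Q̄_B = 110.75 / 111.12 = 0.9967.

Q̄_A / Q̄_B ≈ 0.997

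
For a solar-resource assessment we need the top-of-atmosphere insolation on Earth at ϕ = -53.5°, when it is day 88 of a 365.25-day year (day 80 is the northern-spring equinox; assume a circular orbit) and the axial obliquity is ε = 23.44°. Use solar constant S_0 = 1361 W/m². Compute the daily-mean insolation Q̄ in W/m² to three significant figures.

Q̄ ≈ 228 W/m²

Solar longitude: L_s = 360° × (88 − 80)/365.25 = 7.885°.
sin δ = sin 23.44° × sin 7.885° = 0.05457, so δ = +3.128°.
cos h₀ = −tan(-53.5°) tan(+3.128°) = 0.0739, h₀ = 1.4969 rad.
Bracket: h₀ sin ϕ sin δ + cos ϕ cos δ sin h₀ = 1.4969×-0.80386×0.05457 + 0.59482×0.99851×0.99727 = -0.065664 + 0.592312 = 0.526648.
Q̄ = (S_0/π) × [bracket] = (1361/π) × 0.526648 = 228.2 W/m².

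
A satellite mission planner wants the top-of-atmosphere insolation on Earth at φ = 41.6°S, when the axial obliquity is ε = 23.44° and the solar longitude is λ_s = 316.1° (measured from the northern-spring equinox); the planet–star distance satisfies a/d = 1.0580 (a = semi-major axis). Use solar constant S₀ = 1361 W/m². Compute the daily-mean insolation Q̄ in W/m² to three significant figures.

Solar declination: sin δ = sin ε · sin λ_s = sin 23.44° × sin 316.1° = -0.27583, so δ = -16.011°.
cos H₀ = −tan(-41.6°) tan(-16.011°) = -0.2548, H₀ = 1.8284 rad.
Bracket: H₀ sin φ sin δ + cos φ cos δ sin H₀ = 1.8284×-0.66393×-0.27583 + 0.74780×0.96121×0.96700 = 0.334838 + 0.695073 = 1.029911.
Inverse-square distance factor (a/d)² = 1.0580² = 1.119364.
Q̄ = (S₀/π) × 1.119364 × [bracket] = (1361/π) × 1.119364 × 1.029911 = 499.4 W/m².

Q̄ ≈ 499 W/m²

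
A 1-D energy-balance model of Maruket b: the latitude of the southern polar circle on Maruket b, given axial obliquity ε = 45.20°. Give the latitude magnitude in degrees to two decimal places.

The polar circle is the lowest latitude that experiences at least one full rotation of continuous darkness at the northern-summer solstice; it lies at |φ| = 90° − ε = 90° − 45.20° = 44.80°.

44.80°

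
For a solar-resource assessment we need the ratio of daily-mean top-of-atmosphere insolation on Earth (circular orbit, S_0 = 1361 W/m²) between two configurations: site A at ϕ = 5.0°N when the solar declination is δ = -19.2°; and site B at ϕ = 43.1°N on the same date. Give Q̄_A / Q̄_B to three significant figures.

— Configuration A (ϕ=+5.0°):
cos h₀ = −tan(+5.0°) tan(-19.200°) = 0.0305, h₀ = 1.5403 rad.
Bracket: h₀ sin ϕ sin δ + cos ϕ cos δ sin h₀ = 1.5403×0.08716×-0.32887 + 0.99619×0.94438×0.99954 = -0.044152 + 0.940349 = 0.896197.
Q̄ = (S_0/π) × [bracket] = (1361/π) × 0.896197 = 388.25 W/m².
— Configuration B (ϕ=+43.1°):
cos h₀ = −tan(+43.1°) tan(-19.200°) = 0.3259, h₀ = 1.2389 rad.
Bracket: h₀ sin ϕ sin δ + cos ϕ cos δ sin h₀ = 1.2389×0.68327×-0.32887 + 0.73016×0.94438×0.94541 = -0.278390 + 0.651906 = 0.373516.
Q̄ = (S_0/π) × [bracket] = (1361/π) × 0.373516 = 161.81 W/m².
Ratio Q̄_A / Q̄_B = 388.25 / 161.81 = 2.399.

Q̄_A / Q̄_B ≈ 2.40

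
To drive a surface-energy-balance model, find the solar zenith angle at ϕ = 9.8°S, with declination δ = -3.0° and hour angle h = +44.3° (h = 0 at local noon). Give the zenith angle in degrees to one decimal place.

θ_z = 44.5°

cos θ_z = sin ϕ sin δ + cos ϕ cos δ cos h = 0.008908 + 0.704283 = 0.713191.
θ_z = arccos(0.713191) = 44.5°.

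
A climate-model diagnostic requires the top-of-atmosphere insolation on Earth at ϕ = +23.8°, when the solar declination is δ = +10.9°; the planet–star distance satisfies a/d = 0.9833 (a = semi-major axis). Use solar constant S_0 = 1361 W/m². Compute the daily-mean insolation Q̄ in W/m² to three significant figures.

cos h₀ = −tan(+23.8°) tan(+10.900°) = -0.0849, h₀ = 1.6558 rad.
Bracket: h₀ sin ϕ sin δ + cos ϕ cos δ sin h₀ = 1.6558×0.40355×0.18910 + 0.91496×0.98196×0.99639 = 0.126356 + 0.895211 = 1.021567.
Inverse-square distance factor (a/d)² = 0.9833² = 0.966879.
Q̄ = (S_0/π) × 0.966879 × [bracket] = (1361/π) × 0.966879 × 1.021567 = 427.9 W/m².

Q̄ ≈ 428 W/m²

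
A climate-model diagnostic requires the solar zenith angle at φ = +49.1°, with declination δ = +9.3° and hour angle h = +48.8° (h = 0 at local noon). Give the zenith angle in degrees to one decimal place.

cos θ_z = sin φ sin δ + cos φ cos δ cos h = 0.122149 + 0.425602 = 0.547751.
θ_z = arccos(0.547751) = 56.8°.

θ_z = 56.8°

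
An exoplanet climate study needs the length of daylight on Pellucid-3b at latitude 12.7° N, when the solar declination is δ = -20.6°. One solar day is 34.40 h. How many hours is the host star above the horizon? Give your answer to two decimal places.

16.27 h

cos H₀ = −tan φ · tan δ = −tan(+12.7°) × tan(-20.600°) = 0.0847, so H₀ = 1.4860 rad = 85.14°.
Daylight = 2H₀/(2π) × 34.40 h = (1.4860/π) × 34.40 = 16.27 h.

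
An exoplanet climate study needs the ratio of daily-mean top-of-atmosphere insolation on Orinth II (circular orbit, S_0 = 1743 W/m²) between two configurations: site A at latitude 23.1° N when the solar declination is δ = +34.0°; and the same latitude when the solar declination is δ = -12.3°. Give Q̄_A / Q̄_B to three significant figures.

— Configuration A (ϕ=+23.1°):
cos h₀ = −tan(+23.1°) tan(+34.000°) = -0.2877, h₀ = 1.8626 rad.
Bracket: h₀ sin ϕ sin δ + cos ϕ cos δ sin h₀ = 1.8626×0.39234×0.55919 + 0.91982×0.82904×0.95772 = 0.408641 + 0.730326 = 1.138967.
Q̄ = (S_0/π) × [bracket] = (1743/π) × 1.138967 = 631.91 W/m².
— Configuration B (ϕ=+23.1°):
cos h₀ = −tan(+23.1°) tan(-12.300°) = 0.0930, h₀ = 1.4777 rad.
Bracket: h₀ sin ϕ sin δ + cos ϕ cos δ sin h₀ = 1.4777×0.39234×-0.21303 + 0.91982×0.97705×0.99567 = -0.123506 + 0.894819 = 0.771313.
Q̄ = (S_0/π) × [bracket] = (1743/π) × 0.771313 = 427.94 W/m².
Ratio Q̄_A / Q̄_B = 631.91 / 427.94 = 1.477.

Q̄_A / Q̄_B ≈ 1.48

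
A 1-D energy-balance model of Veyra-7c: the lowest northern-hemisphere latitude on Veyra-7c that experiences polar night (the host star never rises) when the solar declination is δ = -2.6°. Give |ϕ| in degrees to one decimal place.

Polar night requires cos h₀ = −tan ϕ tan δ ≥ 1, i.e. tan ϕ tan δ ≤ −1.
The boundary is |tan ϕ| · |tan δ| = 1, so |ϕ| = 90° − |δ| = 90° − 2.6° = 87.4° in the northern hemisphere.

|ϕ| = 87.4°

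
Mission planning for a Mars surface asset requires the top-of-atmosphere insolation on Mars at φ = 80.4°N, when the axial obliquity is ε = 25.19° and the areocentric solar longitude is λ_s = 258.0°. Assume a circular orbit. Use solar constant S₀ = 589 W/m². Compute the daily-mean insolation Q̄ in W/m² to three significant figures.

Q̄ ≈ 0.00 W/m²

sin δ = sin 25.19° × sin 258.0° = -0.41632, so δ = -24.603°.
cos H₀ = −tan(+80.4°) tan(-24.603°) = 2.7072 ≥ 1 ⇒ polar night, H₀ = 0 and Q̄ = 0.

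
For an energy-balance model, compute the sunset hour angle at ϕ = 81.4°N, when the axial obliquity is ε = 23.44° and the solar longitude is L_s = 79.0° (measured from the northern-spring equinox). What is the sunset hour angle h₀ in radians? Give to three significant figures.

Solar declination: sin δ = sin ε · sin L_s = sin 23.44° × sin 79.0° = 0.39048, so δ = +22.984°.
Sunrise equation: cos h₀ = −tan ϕ · tan δ = -2.8046 ≤ −1, so the Sun never sets (polar day) and h₀ = π.

h₀ = 3.14 rad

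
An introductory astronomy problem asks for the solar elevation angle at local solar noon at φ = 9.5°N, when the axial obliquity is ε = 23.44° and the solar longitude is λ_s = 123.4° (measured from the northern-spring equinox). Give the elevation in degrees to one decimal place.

80.1°

Solar declination: sin δ = sin ε · sin λ_s = sin 23.44° × sin 123.4° = 0.33209, so δ = +19.396°.
At local noon the hour angle is zero, so the zenith angle equals |φ − δ| = |+9.5° − (+19.396°)| = 9.896°.
Elevation = 90° − 9.896° = 80.1°.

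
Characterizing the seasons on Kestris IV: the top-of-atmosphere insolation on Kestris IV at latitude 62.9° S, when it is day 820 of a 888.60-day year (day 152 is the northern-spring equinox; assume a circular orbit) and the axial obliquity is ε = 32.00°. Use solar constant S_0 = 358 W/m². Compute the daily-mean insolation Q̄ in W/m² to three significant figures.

Solar longitude: L_s = 360° × (820 − 152)/888.60 = 270.628°.
sin δ = sin 32.00° × sin 270.628° = -0.52989, so δ = -31.998°.
cos h₀ = −tan(-62.9°) tan(-31.998°) = -1.2210 ≤ −1 ⇒ polar day, h₀ = π.
Bracket: h₀ sin ϕ sin δ + cos ϕ cos δ sin h₀ = 3.1416×-0.89021×-0.52989 + 0.45554×0.84807×0.00000 = 1.481935 + 0.000000 = 1.481935.
Q̄ = (S_0/π) × [bracket] = (358/π) × 1.481935 = 168.9 W/m².

Q̄ ≈ 169 W/m²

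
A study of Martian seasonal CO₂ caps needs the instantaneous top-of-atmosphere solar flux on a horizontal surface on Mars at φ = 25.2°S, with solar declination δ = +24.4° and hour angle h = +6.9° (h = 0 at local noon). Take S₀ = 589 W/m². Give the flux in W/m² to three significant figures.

378 W/m²

cos θ_z = sin φ sin δ + cos φ cos δ cos h = -0.175891 + 0.818043 = 0.642152.
Flux = S₀ · cos θ_z = 589 × 0.642152 = 378.2 W/m².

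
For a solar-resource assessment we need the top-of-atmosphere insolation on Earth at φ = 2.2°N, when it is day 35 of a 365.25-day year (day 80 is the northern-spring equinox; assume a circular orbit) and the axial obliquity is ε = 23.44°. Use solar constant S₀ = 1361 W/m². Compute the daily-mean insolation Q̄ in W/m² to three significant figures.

Solar longitude: λ_s = 360° × (35 − 80)/365.25 = -44.353°, i.e. -44.353° + 360° = 315.647°.
sin δ = sin 23.44° × sin 315.647° = -0.27809, so δ = -16.146°.
cos H₀ = −tan(+2.2°) tan(-16.146°) = 0.0111, H₀ = 1.5597 rad.
Bracket: H₀ sin φ sin δ + cos φ cos δ sin H₀ = 1.5597×0.03839×-0.27809 + 0.99926×0.96056×0.99994 = -0.016651 + 0.959792 = 0.943141.
Q̄ = (S₀/π) × [bracket] = (1361/π) × 0.943141 = 408.6 W/m².

Q̄ ≈ 409 W/m²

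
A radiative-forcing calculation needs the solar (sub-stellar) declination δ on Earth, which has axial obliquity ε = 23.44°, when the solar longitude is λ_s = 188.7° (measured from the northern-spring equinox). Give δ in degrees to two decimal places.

sin δ = sin ε · sin λ_s = sin 23.44° × sin 188.7° = -0.060170.
δ = arcsin(-0.060170) = -3.45°.

δ = -3.45°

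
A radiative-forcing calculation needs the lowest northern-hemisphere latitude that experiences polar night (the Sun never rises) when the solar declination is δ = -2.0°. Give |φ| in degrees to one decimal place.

Polar night requires cos H₀ = −tan φ tan δ ≥ 1, i.e. tan φ tan δ ≤ −1.
The boundary is |tan φ| · |tan δ| = 1, so |φ| = 90° − |δ| = 90° − 2.0° = 88.0° in the northern hemisphere.

|φ| = 88.0°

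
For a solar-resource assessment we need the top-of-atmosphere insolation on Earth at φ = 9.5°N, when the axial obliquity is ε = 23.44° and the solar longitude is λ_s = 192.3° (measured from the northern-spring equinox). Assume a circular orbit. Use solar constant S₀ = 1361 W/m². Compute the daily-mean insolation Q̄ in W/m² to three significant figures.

Solar declination: sin δ = sin ε · sin λ_s = sin 23.44° × sin 192.3° = -0.08474, so δ = -4.861°.
cos H₀ = −tan(+9.5°) tan(-4.861°) = 0.0142, H₀ = 1.5566 rad.
Bracket: H₀ sin φ sin δ + cos φ cos δ sin H₀ = 1.5566×0.16505×-0.08474 + 0.98629×0.99640×0.99990 = -0.021771 + 0.982641 = 0.960870.
Q̄ = (S₀/π) × [bracket] = (1361/π) × 0.960870 = 416.3 W/m².

Q̄ ≈ 416 W/m²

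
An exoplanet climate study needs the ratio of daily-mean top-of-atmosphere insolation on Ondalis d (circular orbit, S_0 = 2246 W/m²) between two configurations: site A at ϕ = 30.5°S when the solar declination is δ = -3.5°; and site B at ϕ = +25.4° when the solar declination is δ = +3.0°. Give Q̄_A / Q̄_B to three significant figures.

— Configuration A (ϕ=-30.5°):
cos h₀ = −tan(-30.5°) tan(-3.500°) = -0.0360, h₀ = 1.6068 rad.
Bracket: h₀ sin ϕ sin δ + cos ϕ cos δ sin h₀ = 1.6068×-0.50754×-0.06105 + 0.86163×0.99813×0.99935 = 0.049787 + 0.859460 = 0.909247.
Q̄ = (S_0/π) × [bracket] = (2246/π) × 0.909247 = 650.04 W/m².
— Configuration B (ϕ=+25.4°):
cos h₀ = −tan(+25.4°) tan(+3.000°) = -0.0249, h₀ = 1.5957 rad.
Bracket: h₀ sin ϕ sin δ + cos ϕ cos δ sin h₀ = 1.5957×0.42894×0.05234 + 0.90334×0.99863×0.99969 = 0.035825 + 0.901823 = 0.937648.
Q̄ = (S_0/π) × [bracket] = (2246/π) × 0.937648 = 670.35 W/m².
Ratio Q̄_A / Q̄_B = 650.04 / 670.35 = 0.9697.

Q̄_A / Q̄_B ≈ 0.970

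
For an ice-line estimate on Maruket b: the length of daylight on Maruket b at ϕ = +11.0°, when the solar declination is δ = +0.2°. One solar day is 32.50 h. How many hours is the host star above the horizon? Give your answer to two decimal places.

16.26 h

cos h₀ = −tan ϕ · tan δ = −tan(+11.0°) × tan(+0.200°) = -0.0007, so h₀ = 1.5715 rad = 90.04°.
Daylight = 2h₀/(2π) × 32.50 h = (1.5715/π) × 32.50 = 16.26 h.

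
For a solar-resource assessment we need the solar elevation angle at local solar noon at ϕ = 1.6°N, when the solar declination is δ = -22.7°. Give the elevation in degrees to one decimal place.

65.7°

At local noon the hour angle is zero, so the zenith angle equals |ϕ − δ| = |+1.6° − (-22.700°)| = 24.300°.
Elevation = 90° − 24.300° = 65.7°.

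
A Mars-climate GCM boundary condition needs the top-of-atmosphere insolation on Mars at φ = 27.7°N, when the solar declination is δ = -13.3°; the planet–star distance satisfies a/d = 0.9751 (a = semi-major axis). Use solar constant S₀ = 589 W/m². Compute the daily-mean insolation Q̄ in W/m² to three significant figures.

Q̄ ≈ 125 W/m²

cos H₀ = −tan(+27.7°) tan(-13.300°) = 0.1241, H₀ = 1.4464 rad.
Bracket: H₀ sin φ sin δ + cos φ cos δ sin H₀ = 1.4464×0.46484×-0.23005 + 0.88539×0.97318×0.99227 = -0.154673 + 0.854983 = 0.700310.
Inverse-square distance factor (a/d)² = 0.9751² = 0.950820.
Q̄ = (S₀/π) × 0.950820 × [bracket] = (589/π) × 0.950820 × 0.700310 = 124.8 W/m².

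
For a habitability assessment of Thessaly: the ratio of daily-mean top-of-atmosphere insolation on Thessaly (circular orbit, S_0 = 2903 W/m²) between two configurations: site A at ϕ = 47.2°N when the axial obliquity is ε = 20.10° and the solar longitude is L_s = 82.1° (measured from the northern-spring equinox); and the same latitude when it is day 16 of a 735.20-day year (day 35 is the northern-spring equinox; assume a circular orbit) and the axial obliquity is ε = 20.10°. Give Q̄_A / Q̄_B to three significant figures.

— Configuration A (ϕ=+47.2°):
Solar declination: sin δ = sin ε · sin L_s = sin 20.10° × sin 82.1° = 0.34040, so δ = +19.901°.
cos h₀ = −tan(+47.2°) tan(+19.901°) = -0.3909, h₀ = 1.9725 rad.
Bracket: h₀ sin ϕ sin δ + cos ϕ cos δ sin h₀ = 1.9725×0.73373×0.34040 + 0.67944×0.94028×0.92041 = 0.492655 + 0.588017 = 1.080672.
Q̄ = (S_0/π) × [bracket] = (2903/π) × 1.080672 = 998.60 W/m².
— Configuration B (ϕ=+47.2°):
Solar longitude: L_s = 360° × (16 − 35)/735.20 = -9.304°, i.e. -9.304° + 360° = 350.696°.
sin δ = sin 20.10° × sin 350.696° = -0.05556, so δ = -3.185°.
cos h₀ = −tan(+47.2°) tan(-3.185°) = 0.0601, h₀ = 1.5107 rad.
Bracket: h₀ sin ϕ sin δ + cos ϕ cos δ sin h₀ = 1.5107×0.73373×-0.05556 + 0.67944×0.99846×0.99819 = -0.061585 + 0.677166 = 0.615581.
Q̄ = (S_0/π) × [bracket] = (2903/π) × 0.615581 = 568.83 W/m².
Ratio Q̄_A / Q̄_B = 998.60 / 568.83 = 1.756.

Q̄_A / Q̄_B ≈ 1.76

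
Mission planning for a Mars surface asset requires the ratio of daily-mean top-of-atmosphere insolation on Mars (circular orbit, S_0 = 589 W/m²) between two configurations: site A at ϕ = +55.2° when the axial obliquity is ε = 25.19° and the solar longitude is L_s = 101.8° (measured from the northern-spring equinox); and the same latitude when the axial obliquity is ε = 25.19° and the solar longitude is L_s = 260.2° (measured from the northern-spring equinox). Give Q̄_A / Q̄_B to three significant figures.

Q̄_A / Q̄_B ≈ 12.2

— Configuration A (ϕ=+55.2°):
Solar declination: sin δ = sin ε · sin L_s = sin 25.19° × sin 101.8° = 0.41663, so δ = +24.622°.
cos h₀ = −tan(+55.2°) tan(+24.622°) = -0.6594, h₀ = 2.2908 rad.
Bracket: h₀ sin ϕ sin δ + cos ϕ cos δ sin h₀ = 2.2908×0.82115×0.41663 + 0.57071×0.90908×0.75179 = 0.783719 + 0.390044 = 1.173763.
Q̄ = (S_0/π) × [bracket] = (589/π) × 1.173763 = 220.06 W/m².
— Configuration B (ϕ=+55.2°):
Solar declination: sin δ = sin ε · sin L_s = sin 25.19° × sin 260.2° = -0.41941, so δ = -24.797°.
cos h₀ = −tan(+55.2°) tan(-24.797°) = 0.6647, h₀ = 0.8436 rad.
Bracket: h₀ sin ϕ sin δ + cos ϕ cos δ sin h₀ = 0.8436×0.82115×-0.41941 + 0.57071×0.90780×0.74707 = -0.290535 + 0.387050 = 0.096515.
Q̄ = (S_0/π) × [bracket] = (589/π) × 0.096515 = 18.095 W/m².
Ratio Q̄_A / Q̄_B = 220.06 / 18.095 = 12.16.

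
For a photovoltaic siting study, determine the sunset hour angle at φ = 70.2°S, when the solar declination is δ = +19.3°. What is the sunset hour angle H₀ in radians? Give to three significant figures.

cos H₀ = −tan φ · tan δ = −tan(-70.2°) × tan(+19.300°) = 0.9727, so H₀ = 0.2342 rad = 13.42°.

H₀ = 0.234 rad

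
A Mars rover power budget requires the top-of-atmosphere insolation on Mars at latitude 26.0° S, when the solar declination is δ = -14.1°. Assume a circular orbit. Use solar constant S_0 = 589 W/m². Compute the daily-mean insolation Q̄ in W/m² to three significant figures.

cos h₀ = −tan(-26.0°) tan(-14.100°) = -0.1225, h₀ = 1.6936 rad.
Bracket: h₀ sin ϕ sin δ + cos ϕ cos δ sin h₀ = 1.6936×-0.43837×-0.24362 + 0.89879×0.96987×0.99247 = 0.180869 + 0.865145 = 1.046014.
Q̄ = (S_0/π) × [bracket] = (589/π) × 1.046014 = 196.1 W/m².

Q̄ ≈ 196 W/m²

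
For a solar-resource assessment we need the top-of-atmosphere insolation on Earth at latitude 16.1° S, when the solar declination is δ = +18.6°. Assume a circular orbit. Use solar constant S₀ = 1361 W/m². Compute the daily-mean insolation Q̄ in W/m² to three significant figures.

Q̄ ≈ 336 W/m²

cos H₀ = −tan(-16.1°) tan(+18.600°) = 0.0971, H₀ = 1.4735 rad.
Bracket: H₀ sin φ sin δ + cos φ cos δ sin H₀ = 1.4735×-0.27731×0.31896 + 0.96078×0.94777×0.99527 = -0.130332 + 0.906291 = 0.775959.
Q̄ = (S₀/π) × [bracket] = (1361/π) × 0.775959 = 336.2 W/m².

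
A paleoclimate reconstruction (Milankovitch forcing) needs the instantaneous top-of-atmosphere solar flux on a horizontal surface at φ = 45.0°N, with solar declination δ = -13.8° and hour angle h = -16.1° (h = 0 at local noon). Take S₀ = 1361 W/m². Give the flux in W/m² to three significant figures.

cos θ_z = sin φ sin δ + cos φ cos δ cos h = -0.168669 + 0.659763 = 0.491094.
Flux = S₀ · cos θ_z = 1361 × 0.491094 = 668.4 W/m².

668 W/m²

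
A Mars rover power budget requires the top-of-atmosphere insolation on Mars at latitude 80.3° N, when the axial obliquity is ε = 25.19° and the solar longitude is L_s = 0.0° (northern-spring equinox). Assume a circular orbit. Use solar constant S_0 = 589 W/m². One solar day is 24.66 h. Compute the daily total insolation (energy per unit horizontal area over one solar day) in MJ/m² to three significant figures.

Solar declination: sin δ = sin ε · sin L_s = sin 25.19° × sin 0.0° = 0.00000, so δ = +0.000°.
cos h₀ = −tan(+80.3°) tan(+0.000°) = -0.0000, h₀ = 1.5708 rad.
Bracket: h₀ sin ϕ sin δ + cos ϕ cos δ sin h₀ = 1.5708×0.98570×0.00000 + 0.16849×1.00000×1.00000 = 0.000000 + 0.168490 = 0.168490.
Q̄ = (S_0/π) × [bracket] = (589/π) × 0.168490 = 31.589 W/m².
Daily total = Q̄ × 24.66 h × 3600 s/h = 31.589 × 24.66 × 3600 / 10⁶ = 2.804 MJ/m².

2.80 MJ/m²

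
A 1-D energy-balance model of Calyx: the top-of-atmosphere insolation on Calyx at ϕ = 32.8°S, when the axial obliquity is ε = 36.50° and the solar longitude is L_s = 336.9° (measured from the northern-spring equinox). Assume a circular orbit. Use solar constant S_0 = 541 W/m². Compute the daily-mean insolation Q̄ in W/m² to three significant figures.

Q̄ ≈ 177 W/m²

Solar declination: sin δ = sin ε · sin L_s = sin 36.50° × sin 336.9° = -0.23337, so δ = -13.496°.
cos h₀ = −tan(-32.8°) tan(-13.496°) = -0.1547, h₀ = 1.7261 rad.
Bracket: h₀ sin ϕ sin δ + cos ϕ cos δ sin h₀ = 1.7261×-0.54171×-0.23337 + 0.84057×0.97239×0.98797 = 0.218212 + 0.807529 = 1.025741.
Q̄ = (S_0/π) × [bracket] = (541/π) × 1.025741 = 176.6 W/m².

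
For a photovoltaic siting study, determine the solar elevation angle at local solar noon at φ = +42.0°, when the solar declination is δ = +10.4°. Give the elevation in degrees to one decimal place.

58.4°

At local noon the hour angle is zero, so the zenith angle equals |φ − δ| = |+42.0° − (+10.400°)| = 31.600°.
Elevation = 90° − 31.600° = 58.4°.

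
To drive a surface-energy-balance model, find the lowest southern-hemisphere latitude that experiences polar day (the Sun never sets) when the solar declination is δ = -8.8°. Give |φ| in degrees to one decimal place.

|φ| = 81.2°

Polar day requires cos H₀ = −tan φ tan δ ≤ −1, i.e. tan φ tan δ ≥ 1.
The boundary is |tan φ| · |tan δ| = 1, so |φ| = 90° − |δ| = 90° − 8.8° = 81.2° in the southern hemisphere.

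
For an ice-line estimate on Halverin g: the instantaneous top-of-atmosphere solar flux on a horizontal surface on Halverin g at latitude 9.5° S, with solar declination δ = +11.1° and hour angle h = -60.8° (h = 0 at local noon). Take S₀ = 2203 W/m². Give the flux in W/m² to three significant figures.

970 W/m²

cos θ_z = sin φ sin δ + cos φ cos δ cos h = -0.031775 + 0.472168 = 0.440393.
Flux = S₀ · cos θ_z = 2203 × 0.440393 = 970.2 W/m².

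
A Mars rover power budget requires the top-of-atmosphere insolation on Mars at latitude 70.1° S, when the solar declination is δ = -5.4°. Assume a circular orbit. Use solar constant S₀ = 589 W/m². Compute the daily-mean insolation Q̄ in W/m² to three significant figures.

Q̄ ≈ 91.8 W/m²

cos H₀ = −tan(-70.1°) tan(-5.400°) = -0.2611, H₀ = 1.8350 rad.
Bracket: H₀ sin φ sin δ + cos φ cos δ sin H₀ = 1.8350×-0.94029×-0.09411 + 0.34038×0.99556×0.96530 = 0.162380 + 0.327110 = 0.489490.
Q̄ = (S₀/π) × [bracket] = (589/π) × 0.489490 = 91.77 W/m².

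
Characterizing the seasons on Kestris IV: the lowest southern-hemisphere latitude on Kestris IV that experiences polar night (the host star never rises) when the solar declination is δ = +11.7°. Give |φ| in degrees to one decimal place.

|φ| = 78.3°

Polar night requires cos H₀ = −tan φ tan δ ≥ 1, i.e. tan φ tan δ ≤ −1.
The boundary is |tan φ| · |tan δ| = 1, so |φ| = 90° − |δ| = 90° − 11.7° = 78.3° in the southern hemisphere.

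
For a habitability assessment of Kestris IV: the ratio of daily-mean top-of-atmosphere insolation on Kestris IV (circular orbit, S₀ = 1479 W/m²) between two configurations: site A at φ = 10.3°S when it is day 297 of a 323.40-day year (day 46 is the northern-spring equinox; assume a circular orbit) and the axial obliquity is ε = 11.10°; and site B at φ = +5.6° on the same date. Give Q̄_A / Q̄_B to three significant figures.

— Configuration A (φ=-10.3°):
Solar longitude: λ_s = 360° × (297 − 46)/323.40 = 279.406°.
sin δ = sin 11.10° × sin 279.406° = -0.18993, so δ = -10.949°.
cos H₀ = −tan(-10.3°) tan(-10.949°) = -0.0352, H₀ = 1.6060 rad.
Bracket: H₀ sin φ sin δ + cos φ cos δ sin H₀ = 1.6060×-0.17880×-0.18993 + 0.98389×0.98180×0.99938 = 0.054539 + 0.965384 = 1.019923.
Q̄ = (S₀/π) × [bracket] = (1479/π) × 1.019923 = 480.16 W/m².
— Configuration B (φ=+5.6°):
cos H₀ = −tan(+5.6°) tan(-10.949°) = 0.0190, H₀ = 1.5518 rad.
Bracket: H₀ sin φ sin δ + cos φ cos δ sin H₀ = 1.5518×0.09758×-0.18993 + 0.99523×0.98180×0.99982 = -0.028760 + 0.976941 = 0.948181.
Q̄ = (S₀/π) × [bracket] = (1479/π) × 0.948181 = 446.38 W/m².
Ratio Q̄_A / Q̄_B = 480.16 / 446.38 = 1.076.

Q̄_A / Q̄_B ≈ 1.08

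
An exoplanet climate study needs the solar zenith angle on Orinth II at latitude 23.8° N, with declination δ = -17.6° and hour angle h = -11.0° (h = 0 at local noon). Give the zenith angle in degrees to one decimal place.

θ_z = 42.8°

cos θ_z = sin φ sin δ + cos φ cos δ cos h = -0.122020 + 0.856108 = 0.734088.
θ_z = arccos(0.734088) = 42.8°.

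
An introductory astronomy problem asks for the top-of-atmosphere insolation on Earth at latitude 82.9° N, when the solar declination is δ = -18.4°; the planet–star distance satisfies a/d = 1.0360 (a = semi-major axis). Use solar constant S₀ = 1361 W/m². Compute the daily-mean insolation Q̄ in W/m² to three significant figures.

cos H₀ = −tan(+82.9°) tan(-18.400°) = 2.6707 ≥ 1 ⇒ polar night, H₀ = 0 and Q̄ = 0.
Inverse-square distance factor (a/d)² = 1.0360² = 1.073296.

Q̄ ≈ 0.00 W/m²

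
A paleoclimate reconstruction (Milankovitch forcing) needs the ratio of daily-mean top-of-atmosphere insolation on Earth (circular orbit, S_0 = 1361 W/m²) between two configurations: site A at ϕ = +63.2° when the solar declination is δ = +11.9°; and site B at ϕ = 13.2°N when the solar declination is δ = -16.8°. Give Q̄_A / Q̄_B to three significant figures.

Q̄_A / Q̄_B ≈ 0.926

— Configuration A (ϕ=+63.2°):
cos h₀ = −tan(+63.2°) tan(+11.900°) = -0.4172, h₀ = 2.0011 rad.
Bracket: h₀ sin ϕ sin δ + cos ϕ cos δ sin h₀ = 2.0011×0.89259×0.20620 + 0.45088×0.97851×0.90882 = 0.368307 + 0.400963 = 0.769270.
Q̄ = (S_0/π) × [bracket] = (1361/π) × 0.769270 = 333.26 W/m².
— Configuration B (ϕ=+13.2°):
cos h₀ = −tan(+13.2°) tan(-16.800°) = 0.0708, h₀ = 1.4999 rad.
Bracket: h₀ sin ϕ sin δ + cos ϕ cos δ sin h₀ = 1.4999×0.22835×-0.28903 + 0.97358×0.95732×0.99749 = -0.098993 + 0.929688 = 0.830695.
Q̄ = (S_0/π) × [bracket] = (1361/π) × 0.830695 = 359.87 W/m².
Ratio Q̄_A / Q̄_B = 333.26 / 359.87 = 0.9261.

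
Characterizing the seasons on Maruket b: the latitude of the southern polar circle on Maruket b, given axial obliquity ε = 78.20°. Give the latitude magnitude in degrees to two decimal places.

11.80°

The polar circle is the lowest latitude that experiences at least one full rotation of continuous darkness at the northern-summer solstice; it lies at |φ| = 90° − ε = 90° − 78.20° = 11.80°.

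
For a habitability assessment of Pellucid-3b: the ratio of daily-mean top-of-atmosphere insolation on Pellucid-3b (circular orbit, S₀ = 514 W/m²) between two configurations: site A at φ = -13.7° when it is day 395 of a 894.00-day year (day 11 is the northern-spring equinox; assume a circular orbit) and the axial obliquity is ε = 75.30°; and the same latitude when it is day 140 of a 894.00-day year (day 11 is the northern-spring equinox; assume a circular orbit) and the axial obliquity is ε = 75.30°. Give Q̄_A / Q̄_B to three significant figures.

Q̄_A / Q̄_B ≈ 1.98

— Configuration A (φ=-13.7°):
Solar longitude: λ_s = 360° × (395 − 11)/894.00 = 154.631°.
sin δ = sin 75.30° × sin 154.631° = 0.41442, so δ = +24.483°.
cos H₀ = −tan(-13.7°) tan(+24.483°) = 0.1110, H₀ = 1.4596 rad.
Bracket: H₀ sin φ sin δ + cos φ cos δ sin H₀ = 1.4596×-0.23684×0.41442 + 0.97155×0.91008×0.99382 = -0.143262 + 0.878724 = 0.735462.
Q̄ = (S₀/π) × [bracket] = (514/π) × 0.735462 = 120.33 W/m².
— Configuration B (φ=-13.7°):
Solar longitude: λ_s = 360° × (140 − 11)/894.00 = 51.946°.
sin δ = sin 75.30° × sin 51.946° = 0.76166, so δ = +49.611°.
cos H₀ = −tan(-13.7°) tan(+49.611°) = 0.2865, H₀ = 1.2802 rad.
Bracket: H₀ sin φ sin δ + cos φ cos δ sin H₀ = 1.2802×-0.23684×0.76166 + 0.97155×0.64798×0.95807 = -0.230937 + 0.603148 = 0.372211.
Q̄ = (S₀/π) × [bracket] = (514/π) × 0.372211 = 60.898 W/m².
Ratio Q̄_A / Q̄_B = 120.33 / 60.898 = 1.976.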